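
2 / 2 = 1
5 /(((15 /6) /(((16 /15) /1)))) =2.13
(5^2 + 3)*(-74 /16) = -259 /2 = -129.50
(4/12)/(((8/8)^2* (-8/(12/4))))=-1/8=-0.12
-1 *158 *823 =-130034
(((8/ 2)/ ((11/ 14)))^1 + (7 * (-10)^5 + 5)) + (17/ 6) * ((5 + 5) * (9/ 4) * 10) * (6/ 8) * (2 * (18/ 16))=-246017773/ 352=-698914.13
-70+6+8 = -56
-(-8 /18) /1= 0.44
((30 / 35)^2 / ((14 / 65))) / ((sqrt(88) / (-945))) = -78975* sqrt(22) / 1078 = -343.62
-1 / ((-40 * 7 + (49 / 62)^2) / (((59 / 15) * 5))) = 226796 / 3221757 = 0.07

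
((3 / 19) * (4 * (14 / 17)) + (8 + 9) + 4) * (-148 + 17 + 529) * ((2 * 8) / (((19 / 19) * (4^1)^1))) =34260.04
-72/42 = -12/7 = -1.71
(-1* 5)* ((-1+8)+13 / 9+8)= -740 / 9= -82.22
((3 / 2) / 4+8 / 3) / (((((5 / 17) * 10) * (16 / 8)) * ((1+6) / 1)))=1241 / 16800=0.07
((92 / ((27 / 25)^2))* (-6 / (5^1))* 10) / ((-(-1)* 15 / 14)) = -644000 / 729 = -883.40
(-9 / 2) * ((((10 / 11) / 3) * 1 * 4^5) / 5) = -3072 / 11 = -279.27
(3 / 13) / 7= 0.03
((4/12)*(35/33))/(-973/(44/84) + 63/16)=-16/83889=-0.00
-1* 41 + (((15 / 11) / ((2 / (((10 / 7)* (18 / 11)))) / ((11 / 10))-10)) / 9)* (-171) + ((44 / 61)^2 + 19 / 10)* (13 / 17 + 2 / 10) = -51769948353 / 1443841025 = -35.86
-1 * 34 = -34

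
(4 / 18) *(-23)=-46 / 9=-5.11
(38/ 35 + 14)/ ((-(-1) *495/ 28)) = 64/ 75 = 0.85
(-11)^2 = 121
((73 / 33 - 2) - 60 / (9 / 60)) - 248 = -21377 / 33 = -647.79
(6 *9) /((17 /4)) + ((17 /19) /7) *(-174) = -21558 /2261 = -9.53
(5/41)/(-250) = -1/2050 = -0.00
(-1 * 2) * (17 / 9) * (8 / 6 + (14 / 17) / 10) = -722 / 135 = -5.35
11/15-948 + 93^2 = 115526/15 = 7701.73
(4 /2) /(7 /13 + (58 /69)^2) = 123786 /77059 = 1.61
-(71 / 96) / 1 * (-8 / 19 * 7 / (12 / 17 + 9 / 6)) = 8449 / 8550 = 0.99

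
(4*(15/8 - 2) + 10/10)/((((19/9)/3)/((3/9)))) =9/38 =0.24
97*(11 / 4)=1067 / 4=266.75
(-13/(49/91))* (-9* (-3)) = -4563/7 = -651.86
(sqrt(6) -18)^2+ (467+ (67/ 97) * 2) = 77443/ 97 -36 * sqrt(6) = 710.20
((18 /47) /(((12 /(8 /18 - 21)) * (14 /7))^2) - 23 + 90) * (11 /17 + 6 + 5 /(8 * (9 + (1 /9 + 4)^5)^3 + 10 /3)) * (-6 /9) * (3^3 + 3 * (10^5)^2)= -3611338250849594056360323866011155876258133 /403753789657616467457366345952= -8944407070239.54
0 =0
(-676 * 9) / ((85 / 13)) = -79092 / 85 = -930.49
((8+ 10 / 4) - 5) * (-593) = -6523 / 2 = -3261.50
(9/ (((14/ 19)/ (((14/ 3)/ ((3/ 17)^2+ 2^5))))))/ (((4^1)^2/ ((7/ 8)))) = 115311/ 1184896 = 0.10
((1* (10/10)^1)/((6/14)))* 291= 679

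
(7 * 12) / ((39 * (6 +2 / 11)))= 77 / 221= 0.35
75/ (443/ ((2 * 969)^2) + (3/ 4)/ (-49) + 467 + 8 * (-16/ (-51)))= 3450681675/ 21601019561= 0.16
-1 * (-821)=821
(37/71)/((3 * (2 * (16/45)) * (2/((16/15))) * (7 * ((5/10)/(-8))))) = -148/497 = -0.30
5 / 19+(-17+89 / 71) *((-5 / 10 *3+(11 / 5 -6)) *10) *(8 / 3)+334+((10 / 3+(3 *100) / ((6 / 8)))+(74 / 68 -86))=396032785 / 137598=2878.19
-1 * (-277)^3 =21253933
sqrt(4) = 2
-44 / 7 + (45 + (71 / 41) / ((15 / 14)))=40.33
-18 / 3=-6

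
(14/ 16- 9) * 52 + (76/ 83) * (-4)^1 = -70743/ 166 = -426.16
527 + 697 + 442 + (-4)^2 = 1682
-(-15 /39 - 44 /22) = 31 /13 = 2.38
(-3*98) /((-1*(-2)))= -147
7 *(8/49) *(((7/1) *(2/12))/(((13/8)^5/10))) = 1310720/1113879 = 1.18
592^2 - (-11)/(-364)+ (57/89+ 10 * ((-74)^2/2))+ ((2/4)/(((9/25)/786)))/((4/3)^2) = 49042188647/129584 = 378458.67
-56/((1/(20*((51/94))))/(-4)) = 114240/47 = 2430.64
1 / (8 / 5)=0.62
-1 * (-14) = 14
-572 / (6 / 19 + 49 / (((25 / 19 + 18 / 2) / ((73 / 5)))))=-217360 / 26473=-8.21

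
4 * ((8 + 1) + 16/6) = 140/3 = 46.67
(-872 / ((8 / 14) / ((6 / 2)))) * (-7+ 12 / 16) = 57225 / 2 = 28612.50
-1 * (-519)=519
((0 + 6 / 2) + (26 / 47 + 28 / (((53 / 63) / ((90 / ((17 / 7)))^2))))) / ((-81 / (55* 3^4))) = -1809980872645 / 719899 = -2514215.01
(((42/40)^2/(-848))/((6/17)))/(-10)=2499/6784000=0.00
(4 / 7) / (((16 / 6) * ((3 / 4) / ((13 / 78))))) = 1 / 21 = 0.05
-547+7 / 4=-2181 / 4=-545.25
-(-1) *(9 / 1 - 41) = -32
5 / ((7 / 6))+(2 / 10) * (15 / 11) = 351 / 77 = 4.56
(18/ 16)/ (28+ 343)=9/ 2968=0.00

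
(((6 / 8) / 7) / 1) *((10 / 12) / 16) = 5 / 896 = 0.01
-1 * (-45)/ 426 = 15/ 142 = 0.11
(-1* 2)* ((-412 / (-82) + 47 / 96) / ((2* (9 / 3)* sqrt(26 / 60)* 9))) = -21703* sqrt(390) / 1381536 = -0.31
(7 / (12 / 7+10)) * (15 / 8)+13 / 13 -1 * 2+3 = 2047 / 656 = 3.12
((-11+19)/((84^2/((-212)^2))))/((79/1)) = 22472/34839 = 0.65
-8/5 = -1.60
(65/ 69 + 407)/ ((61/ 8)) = 225184/ 4209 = 53.50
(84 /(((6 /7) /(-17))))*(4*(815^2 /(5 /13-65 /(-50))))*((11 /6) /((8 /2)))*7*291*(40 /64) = -1343092856730625 /876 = -1533211023665.10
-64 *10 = -640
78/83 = 0.94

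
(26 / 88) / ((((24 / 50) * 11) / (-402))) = -21775 / 968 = -22.49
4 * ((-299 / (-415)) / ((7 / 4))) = 4784 / 2905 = 1.65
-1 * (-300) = 300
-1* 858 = -858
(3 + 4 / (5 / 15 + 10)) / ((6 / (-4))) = -70 / 31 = -2.26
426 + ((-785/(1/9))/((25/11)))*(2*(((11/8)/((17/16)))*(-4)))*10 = 5478378/17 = 322257.53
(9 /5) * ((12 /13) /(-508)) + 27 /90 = 4899 /16510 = 0.30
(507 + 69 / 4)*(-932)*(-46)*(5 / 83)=112378230 / 83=1353954.58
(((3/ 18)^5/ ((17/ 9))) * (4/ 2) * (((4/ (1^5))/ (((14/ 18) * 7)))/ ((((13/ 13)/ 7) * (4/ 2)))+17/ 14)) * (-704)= -1166/ 3213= -0.36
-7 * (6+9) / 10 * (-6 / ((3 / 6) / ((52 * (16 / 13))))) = 8064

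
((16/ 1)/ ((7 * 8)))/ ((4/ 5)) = 5/ 14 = 0.36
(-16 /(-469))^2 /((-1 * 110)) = -128 /12097855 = -0.00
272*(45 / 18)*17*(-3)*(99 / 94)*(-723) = 1241145180 / 47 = 26407344.26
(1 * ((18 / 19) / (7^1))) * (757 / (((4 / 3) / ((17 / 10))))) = 130.63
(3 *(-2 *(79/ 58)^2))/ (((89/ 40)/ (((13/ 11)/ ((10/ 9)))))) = -4381182/ 823339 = -5.32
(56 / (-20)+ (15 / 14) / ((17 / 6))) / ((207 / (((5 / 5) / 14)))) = -1441 / 1724310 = -0.00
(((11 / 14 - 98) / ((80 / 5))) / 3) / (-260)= 1361 / 174720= 0.01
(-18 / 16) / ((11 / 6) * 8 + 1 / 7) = -189 / 2488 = -0.08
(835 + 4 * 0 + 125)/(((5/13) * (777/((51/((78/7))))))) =544/37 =14.70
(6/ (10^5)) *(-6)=-9/ 25000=-0.00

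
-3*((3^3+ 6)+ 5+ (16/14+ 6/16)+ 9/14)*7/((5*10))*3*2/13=-1557/200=-7.78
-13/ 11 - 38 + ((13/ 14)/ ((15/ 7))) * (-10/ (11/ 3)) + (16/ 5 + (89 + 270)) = 17701/ 55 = 321.84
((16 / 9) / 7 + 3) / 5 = 41 / 63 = 0.65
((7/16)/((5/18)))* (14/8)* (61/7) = 3843/160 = 24.02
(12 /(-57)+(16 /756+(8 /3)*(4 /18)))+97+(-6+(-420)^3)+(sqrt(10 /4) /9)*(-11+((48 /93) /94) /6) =-266049679771 /3591-48077*sqrt(10) /78678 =-74087910.53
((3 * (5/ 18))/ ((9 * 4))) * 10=25/ 108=0.23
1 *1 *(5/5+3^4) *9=738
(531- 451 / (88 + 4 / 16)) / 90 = 185639 / 31770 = 5.84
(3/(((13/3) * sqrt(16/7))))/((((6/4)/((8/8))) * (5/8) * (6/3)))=6 * sqrt(7)/65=0.24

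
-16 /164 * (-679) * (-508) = -33651.90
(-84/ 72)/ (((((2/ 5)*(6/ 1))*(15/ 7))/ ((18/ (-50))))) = 49/ 600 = 0.08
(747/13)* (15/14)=11205/182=61.57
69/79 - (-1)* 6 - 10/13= 6269/1027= 6.10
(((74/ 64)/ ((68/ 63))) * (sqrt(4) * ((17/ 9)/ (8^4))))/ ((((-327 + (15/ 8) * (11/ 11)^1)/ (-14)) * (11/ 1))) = 1813/ 468762624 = 0.00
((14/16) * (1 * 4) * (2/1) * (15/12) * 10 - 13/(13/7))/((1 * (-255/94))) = -7567/255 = -29.67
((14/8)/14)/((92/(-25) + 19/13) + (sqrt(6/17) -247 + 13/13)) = -445707275/885057122776 -105625 * sqrt(102)/885057122776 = -0.00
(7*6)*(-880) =-36960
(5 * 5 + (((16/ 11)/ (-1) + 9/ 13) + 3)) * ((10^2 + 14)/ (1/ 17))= 7548510/ 143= 52786.78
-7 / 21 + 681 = 2042 / 3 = 680.67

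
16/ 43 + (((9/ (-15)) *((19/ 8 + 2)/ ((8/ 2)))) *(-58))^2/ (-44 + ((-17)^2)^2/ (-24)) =-4540225/ 116377952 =-0.04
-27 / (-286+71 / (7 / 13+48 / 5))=17793 / 183859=0.10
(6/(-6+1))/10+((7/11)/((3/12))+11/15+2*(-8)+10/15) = -3348/275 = -12.17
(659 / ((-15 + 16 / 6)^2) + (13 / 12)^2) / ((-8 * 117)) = -1085425 / 184519296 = -0.01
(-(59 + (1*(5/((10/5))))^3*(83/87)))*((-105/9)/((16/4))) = 1800365/8352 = 215.56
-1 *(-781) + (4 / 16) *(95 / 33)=103187 / 132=781.72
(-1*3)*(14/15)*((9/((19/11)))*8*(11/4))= -30492/95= -320.97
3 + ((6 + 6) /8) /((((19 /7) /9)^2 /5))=61701 /722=85.46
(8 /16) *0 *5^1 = 0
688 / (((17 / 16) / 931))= 10248448 / 17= 602849.88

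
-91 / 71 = -1.28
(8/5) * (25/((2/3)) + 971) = 8068/5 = 1613.60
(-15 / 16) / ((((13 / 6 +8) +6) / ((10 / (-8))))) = 225 / 3104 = 0.07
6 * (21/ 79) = 126/ 79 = 1.59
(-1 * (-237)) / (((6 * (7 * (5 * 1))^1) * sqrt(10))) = 79 * sqrt(10) / 700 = 0.36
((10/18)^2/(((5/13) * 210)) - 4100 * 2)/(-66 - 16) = 27896387/278964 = 100.00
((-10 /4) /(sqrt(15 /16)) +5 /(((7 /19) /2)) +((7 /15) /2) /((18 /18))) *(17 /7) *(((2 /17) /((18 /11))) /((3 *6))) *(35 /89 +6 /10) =13975819 /52986150 - 4862 *sqrt(15) /756945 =0.24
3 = 3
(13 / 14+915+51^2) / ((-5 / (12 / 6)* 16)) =-49237 / 560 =-87.92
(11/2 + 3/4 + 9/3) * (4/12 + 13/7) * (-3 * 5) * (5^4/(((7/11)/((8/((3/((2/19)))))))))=-234025000/2793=-83789.83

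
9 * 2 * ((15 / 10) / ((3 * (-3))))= -3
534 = 534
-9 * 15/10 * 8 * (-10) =1080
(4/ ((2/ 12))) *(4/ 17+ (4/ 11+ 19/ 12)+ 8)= 45698/ 187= 244.37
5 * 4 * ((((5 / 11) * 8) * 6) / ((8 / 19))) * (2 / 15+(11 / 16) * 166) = 1302545 / 11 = 118413.18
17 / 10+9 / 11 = 277 / 110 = 2.52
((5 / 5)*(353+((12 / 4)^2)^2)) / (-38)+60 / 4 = 68 / 19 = 3.58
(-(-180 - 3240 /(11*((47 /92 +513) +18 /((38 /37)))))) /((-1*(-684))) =51211235 /194004877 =0.26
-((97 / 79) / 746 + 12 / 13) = -708469 / 766142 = -0.92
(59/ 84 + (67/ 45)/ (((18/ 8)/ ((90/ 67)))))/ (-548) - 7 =-967073/ 138096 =-7.00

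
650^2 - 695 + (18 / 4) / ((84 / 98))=1687241 / 4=421810.25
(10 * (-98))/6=-490/3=-163.33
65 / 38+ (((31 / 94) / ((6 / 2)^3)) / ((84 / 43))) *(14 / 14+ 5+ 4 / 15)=1.75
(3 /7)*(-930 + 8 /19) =-52986 /133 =-398.39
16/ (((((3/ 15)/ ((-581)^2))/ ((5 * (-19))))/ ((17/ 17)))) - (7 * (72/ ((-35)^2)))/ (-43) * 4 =-19305113589712/ 7525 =-2565463599.96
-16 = -16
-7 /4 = -1.75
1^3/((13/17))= 17/13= 1.31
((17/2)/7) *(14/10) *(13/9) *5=221/18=12.28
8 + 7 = 15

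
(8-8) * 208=0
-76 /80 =-19 /20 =-0.95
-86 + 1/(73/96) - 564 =-47354/73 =-648.68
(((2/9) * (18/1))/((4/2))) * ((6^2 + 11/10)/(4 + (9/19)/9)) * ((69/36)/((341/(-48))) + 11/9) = 2943461/168795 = 17.44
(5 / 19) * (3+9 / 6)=45 / 38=1.18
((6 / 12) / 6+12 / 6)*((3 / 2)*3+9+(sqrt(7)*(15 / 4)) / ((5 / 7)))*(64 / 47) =1800 / 47+700*sqrt(7) / 47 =77.70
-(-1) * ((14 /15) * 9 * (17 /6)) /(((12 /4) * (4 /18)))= 357 /10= 35.70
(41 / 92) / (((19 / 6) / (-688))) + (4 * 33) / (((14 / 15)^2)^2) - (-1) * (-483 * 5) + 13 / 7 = -9804136411 / 4196948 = -2336.02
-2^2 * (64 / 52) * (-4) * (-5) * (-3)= 3840 / 13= 295.38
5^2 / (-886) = -0.03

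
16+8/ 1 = 24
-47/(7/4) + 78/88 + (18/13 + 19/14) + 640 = 352793/572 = 616.77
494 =494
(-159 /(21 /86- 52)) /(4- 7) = -4558 /4451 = -1.02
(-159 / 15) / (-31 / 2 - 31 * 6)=106 / 2015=0.05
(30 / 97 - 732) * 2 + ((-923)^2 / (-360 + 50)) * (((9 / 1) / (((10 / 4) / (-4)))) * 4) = 11789734572 / 75175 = 156830.52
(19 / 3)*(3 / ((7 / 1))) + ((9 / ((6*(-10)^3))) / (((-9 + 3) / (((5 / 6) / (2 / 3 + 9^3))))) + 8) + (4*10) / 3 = 1768712021 / 73550400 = 24.05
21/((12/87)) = 609/4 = 152.25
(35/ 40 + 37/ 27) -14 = -2539/ 216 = -11.75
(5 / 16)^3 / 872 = 125 / 3571712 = 0.00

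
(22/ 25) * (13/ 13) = 22/ 25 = 0.88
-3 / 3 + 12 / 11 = 1 / 11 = 0.09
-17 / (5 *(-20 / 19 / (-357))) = -115311 / 100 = -1153.11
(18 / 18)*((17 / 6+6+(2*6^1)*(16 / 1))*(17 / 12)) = 20485 / 72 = 284.51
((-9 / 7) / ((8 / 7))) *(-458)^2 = -471969 / 2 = -235984.50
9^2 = 81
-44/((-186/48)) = 352/31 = 11.35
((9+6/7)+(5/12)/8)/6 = 1.65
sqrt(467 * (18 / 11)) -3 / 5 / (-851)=3 / 4255 + 3 * sqrt(10274) / 11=27.64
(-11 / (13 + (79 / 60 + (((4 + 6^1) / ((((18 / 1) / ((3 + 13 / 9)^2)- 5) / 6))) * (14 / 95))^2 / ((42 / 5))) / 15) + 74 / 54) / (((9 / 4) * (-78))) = -1311387344654246 / 432391823963880183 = -0.00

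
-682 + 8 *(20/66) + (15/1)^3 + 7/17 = 1512364/561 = 2695.84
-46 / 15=-3.07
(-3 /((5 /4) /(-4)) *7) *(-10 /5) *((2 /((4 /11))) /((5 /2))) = -7392 /25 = -295.68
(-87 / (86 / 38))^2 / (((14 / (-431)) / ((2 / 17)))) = -1177668279 / 220031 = -5352.28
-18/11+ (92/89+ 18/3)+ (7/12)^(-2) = 399892/47971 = 8.34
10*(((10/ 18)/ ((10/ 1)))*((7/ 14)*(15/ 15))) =5/ 18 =0.28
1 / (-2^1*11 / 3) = -3 / 22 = -0.14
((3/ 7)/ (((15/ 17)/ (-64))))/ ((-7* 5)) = 1088/ 1225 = 0.89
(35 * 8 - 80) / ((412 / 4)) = 200 / 103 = 1.94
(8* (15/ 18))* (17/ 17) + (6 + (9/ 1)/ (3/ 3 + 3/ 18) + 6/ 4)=919/ 42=21.88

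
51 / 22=2.32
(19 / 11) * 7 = 133 / 11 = 12.09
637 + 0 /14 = 637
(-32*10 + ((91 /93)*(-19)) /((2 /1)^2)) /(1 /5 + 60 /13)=-7849985 /116436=-67.42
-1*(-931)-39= 892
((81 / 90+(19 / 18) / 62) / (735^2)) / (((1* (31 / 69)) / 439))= 7380907 / 4449910500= 0.00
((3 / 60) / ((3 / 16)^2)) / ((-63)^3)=-64 / 11252115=-0.00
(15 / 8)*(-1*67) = -125.62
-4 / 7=-0.57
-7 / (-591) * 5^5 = 21875 / 591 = 37.01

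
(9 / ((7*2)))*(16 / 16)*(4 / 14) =9 / 49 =0.18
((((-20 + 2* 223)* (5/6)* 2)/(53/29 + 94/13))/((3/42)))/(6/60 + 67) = 7494760/458293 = 16.35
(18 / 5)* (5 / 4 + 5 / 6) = 15 / 2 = 7.50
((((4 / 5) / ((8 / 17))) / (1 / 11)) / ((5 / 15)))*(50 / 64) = 2805 / 64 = 43.83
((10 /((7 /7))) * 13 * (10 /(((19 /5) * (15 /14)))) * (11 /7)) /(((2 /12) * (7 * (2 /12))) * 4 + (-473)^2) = 0.00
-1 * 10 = -10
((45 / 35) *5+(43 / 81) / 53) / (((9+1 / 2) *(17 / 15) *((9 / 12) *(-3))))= -7739440 / 29119419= -0.27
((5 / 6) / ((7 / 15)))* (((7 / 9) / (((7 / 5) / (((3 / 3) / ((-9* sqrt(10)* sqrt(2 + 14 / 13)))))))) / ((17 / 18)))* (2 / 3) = -0.01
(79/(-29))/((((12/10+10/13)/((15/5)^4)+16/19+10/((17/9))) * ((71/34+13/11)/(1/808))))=-25122889935/150115350623432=-0.00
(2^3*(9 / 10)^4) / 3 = 2187 / 1250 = 1.75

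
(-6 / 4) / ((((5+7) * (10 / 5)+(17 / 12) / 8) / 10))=-1440 / 2321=-0.62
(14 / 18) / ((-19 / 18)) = -14 / 19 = -0.74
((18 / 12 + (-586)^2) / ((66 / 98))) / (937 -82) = 6730591 / 11286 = 596.37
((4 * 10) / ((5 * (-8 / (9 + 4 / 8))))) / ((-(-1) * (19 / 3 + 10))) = -57 / 98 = -0.58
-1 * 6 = -6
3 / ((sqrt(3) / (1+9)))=10 * sqrt(3)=17.32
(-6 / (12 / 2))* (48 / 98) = -24 / 49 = -0.49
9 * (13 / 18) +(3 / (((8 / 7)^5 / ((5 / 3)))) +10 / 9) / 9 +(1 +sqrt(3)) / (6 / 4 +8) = 2 * sqrt(3) / 19 +353699009 / 50429952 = 7.20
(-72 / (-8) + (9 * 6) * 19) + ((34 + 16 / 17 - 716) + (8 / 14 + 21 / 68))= 354.82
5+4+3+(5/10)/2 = 49/4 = 12.25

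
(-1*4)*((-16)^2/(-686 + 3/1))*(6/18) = 1024/2049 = 0.50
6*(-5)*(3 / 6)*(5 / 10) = -15 / 2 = -7.50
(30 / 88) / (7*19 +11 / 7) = 35 / 13816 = 0.00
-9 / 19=-0.47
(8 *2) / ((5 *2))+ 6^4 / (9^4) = 728 / 405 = 1.80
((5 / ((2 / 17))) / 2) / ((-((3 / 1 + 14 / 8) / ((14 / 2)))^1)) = -595 / 19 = -31.32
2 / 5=0.40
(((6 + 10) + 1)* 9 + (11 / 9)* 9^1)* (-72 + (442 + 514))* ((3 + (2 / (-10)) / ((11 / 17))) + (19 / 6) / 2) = 102244324 / 165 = 619662.57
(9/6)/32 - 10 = -637/64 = -9.95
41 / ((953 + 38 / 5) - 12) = 205 / 4743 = 0.04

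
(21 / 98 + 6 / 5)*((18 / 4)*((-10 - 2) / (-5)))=2673 / 175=15.27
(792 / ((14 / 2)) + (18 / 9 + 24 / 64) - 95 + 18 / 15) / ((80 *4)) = 6081 / 89600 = 0.07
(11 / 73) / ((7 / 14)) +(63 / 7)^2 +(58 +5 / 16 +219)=418861 / 1168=358.61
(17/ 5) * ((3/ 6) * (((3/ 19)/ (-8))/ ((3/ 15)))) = -51/ 304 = -0.17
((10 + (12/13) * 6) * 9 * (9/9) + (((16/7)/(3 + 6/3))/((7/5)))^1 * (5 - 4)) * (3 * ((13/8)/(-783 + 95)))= -133935/134848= -0.99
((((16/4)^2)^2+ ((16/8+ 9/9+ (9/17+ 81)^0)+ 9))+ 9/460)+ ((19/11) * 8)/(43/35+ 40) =1966715077/7301580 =269.35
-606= -606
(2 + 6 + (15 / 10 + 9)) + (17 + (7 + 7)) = 99 / 2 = 49.50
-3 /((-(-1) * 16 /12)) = -9 /4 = -2.25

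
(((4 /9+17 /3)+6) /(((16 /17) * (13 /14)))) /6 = 12971 /5616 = 2.31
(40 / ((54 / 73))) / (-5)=-292 / 27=-10.81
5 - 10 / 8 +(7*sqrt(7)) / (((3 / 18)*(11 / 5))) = 15 / 4 +210*sqrt(7) / 11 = 54.26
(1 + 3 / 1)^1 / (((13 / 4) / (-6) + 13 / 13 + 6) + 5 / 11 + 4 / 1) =1056 / 2881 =0.37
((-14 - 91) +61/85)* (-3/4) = 6648/85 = 78.21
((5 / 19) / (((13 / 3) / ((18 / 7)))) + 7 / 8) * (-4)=-14263 / 3458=-4.12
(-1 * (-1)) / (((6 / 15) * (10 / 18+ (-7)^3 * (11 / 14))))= -0.01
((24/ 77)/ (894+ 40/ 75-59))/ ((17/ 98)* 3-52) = -1008/ 139103767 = -0.00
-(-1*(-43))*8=-344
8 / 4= 2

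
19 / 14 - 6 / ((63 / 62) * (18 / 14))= -1223 / 378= -3.24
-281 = -281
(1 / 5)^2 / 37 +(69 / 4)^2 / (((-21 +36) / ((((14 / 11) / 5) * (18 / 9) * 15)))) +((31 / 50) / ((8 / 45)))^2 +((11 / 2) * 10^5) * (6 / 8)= 1074906275783 / 2604800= 412663.65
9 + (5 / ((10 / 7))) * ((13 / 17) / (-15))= 4499 / 510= 8.82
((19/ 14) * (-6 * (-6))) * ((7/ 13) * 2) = 684/ 13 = 52.62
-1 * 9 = -9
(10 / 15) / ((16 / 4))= 1 / 6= 0.17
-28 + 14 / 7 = -26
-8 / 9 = -0.89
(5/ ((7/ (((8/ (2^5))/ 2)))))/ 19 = 0.00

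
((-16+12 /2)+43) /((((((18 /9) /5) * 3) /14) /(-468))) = -180180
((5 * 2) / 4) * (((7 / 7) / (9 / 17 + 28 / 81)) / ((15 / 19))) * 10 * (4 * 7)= 244188 / 241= 1013.23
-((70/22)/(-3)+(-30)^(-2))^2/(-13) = 110019121/1274130000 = 0.09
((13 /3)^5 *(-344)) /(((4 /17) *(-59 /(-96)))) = -3634771.23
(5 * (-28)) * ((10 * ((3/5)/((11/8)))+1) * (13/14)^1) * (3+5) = -61360/11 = -5578.18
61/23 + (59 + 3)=1487/23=64.65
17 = 17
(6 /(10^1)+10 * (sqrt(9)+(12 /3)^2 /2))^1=553 /5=110.60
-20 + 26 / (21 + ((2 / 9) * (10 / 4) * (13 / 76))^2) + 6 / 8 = -708191453 / 39316804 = -18.01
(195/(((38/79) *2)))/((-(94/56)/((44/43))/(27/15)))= -8540532/38399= -222.42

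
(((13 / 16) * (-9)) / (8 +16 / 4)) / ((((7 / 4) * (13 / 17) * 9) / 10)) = -85 / 168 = -0.51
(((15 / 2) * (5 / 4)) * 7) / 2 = 525 / 16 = 32.81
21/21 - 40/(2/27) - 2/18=-4852/9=-539.11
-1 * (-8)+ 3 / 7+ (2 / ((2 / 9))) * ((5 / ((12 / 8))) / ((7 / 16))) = 77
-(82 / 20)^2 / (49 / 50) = -1681 / 98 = -17.15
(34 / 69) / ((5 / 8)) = 272 / 345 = 0.79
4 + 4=8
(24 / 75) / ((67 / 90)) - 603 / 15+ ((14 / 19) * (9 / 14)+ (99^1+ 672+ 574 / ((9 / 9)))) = 8310803 / 6365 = 1305.70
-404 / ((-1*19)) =404 / 19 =21.26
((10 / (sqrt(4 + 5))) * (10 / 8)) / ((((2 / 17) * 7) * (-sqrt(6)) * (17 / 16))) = -50 * sqrt(6) / 63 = -1.94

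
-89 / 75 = -1.19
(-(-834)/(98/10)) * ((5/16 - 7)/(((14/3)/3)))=-2007855/5488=-365.86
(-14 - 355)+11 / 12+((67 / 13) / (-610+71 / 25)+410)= 99235381 / 2367924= 41.91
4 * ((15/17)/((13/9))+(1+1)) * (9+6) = 34620/221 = 156.65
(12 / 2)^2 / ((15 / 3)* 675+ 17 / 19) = 342 / 32071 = 0.01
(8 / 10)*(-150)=-120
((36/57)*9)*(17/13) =1836/247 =7.43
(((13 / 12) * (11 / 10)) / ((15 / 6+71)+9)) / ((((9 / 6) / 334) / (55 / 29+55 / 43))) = 191048 / 18705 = 10.21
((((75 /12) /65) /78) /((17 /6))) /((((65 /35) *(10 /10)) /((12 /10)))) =21 /74698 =0.00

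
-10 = -10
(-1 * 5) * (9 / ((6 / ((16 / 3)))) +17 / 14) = -645 / 14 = -46.07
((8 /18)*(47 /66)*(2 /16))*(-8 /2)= -47 /297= -0.16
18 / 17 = 1.06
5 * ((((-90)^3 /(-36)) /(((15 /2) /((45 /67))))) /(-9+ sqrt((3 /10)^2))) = -2025000 /1943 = -1042.20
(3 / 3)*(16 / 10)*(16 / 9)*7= 896 / 45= 19.91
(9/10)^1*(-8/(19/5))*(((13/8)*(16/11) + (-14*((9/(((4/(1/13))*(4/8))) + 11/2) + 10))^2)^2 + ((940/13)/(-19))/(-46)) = -131701901755213551240/28694179943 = -4589847210.02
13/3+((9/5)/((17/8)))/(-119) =131279/30345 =4.33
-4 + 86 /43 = -2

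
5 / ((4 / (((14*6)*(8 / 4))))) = 210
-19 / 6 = -3.17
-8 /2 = -4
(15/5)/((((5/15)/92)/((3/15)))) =828/5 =165.60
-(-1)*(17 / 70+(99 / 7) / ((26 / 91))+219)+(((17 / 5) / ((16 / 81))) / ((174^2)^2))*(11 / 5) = 8515436911389 / 31686188800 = 268.74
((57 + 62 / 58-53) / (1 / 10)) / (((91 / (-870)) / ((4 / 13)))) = -25200 / 169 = -149.11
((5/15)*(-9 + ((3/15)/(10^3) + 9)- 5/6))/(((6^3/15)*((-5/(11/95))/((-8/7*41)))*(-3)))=0.01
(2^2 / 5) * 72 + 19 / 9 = 2687 / 45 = 59.71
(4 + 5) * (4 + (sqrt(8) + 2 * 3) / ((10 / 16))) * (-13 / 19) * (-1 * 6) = 11232 * sqrt(2) / 95 + 47736 / 95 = 669.69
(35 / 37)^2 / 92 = 1225 / 125948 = 0.01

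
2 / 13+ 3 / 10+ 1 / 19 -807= -1992039 / 2470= -806.49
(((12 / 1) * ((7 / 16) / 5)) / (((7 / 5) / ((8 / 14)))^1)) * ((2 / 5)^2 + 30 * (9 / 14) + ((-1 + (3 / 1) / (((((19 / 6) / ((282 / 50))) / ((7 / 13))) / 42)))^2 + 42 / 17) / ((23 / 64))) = 12519704022217407 / 730544644375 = 17137.49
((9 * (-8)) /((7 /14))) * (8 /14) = -576 /7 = -82.29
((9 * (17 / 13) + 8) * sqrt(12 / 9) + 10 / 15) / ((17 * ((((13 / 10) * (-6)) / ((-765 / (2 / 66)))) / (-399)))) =-169195950 * sqrt(3) / 169 - 658350 / 13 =-1784701.37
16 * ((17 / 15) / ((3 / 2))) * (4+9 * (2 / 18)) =544 / 9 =60.44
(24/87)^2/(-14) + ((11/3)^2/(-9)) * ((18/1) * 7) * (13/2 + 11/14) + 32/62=-750513058/547491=-1370.82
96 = 96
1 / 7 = 0.14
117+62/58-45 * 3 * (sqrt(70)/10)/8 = 3424/29-27 * sqrt(70)/16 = 103.95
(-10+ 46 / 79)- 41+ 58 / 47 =-182619 / 3713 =-49.18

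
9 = 9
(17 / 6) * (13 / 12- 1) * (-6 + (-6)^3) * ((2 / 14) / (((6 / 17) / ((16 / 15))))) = -21386 / 945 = -22.63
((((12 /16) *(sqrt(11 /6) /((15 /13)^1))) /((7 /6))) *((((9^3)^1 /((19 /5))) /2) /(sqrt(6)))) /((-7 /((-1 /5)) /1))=9477 *sqrt(11) /37240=0.84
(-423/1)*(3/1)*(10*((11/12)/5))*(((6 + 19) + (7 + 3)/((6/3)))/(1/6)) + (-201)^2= -378369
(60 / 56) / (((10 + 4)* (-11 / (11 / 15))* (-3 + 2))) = 1 / 196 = 0.01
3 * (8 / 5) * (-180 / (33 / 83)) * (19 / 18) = -25232 / 11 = -2293.82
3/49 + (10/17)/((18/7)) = 2174/7497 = 0.29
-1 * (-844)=844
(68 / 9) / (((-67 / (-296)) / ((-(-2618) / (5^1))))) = 52695104 / 3015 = 17477.65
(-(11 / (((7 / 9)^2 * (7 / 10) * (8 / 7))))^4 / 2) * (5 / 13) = -1969522006753125 / 38370515456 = -51329.05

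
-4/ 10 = -2/ 5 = -0.40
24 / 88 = 3 / 11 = 0.27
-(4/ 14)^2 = -4/ 49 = -0.08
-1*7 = -7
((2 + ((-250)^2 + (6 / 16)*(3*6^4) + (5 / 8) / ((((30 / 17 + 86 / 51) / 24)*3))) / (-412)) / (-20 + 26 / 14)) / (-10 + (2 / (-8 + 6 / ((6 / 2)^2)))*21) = -77782873 / 144832832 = -0.54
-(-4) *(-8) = -32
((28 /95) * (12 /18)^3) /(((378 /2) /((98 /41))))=3136 /2839455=0.00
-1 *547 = -547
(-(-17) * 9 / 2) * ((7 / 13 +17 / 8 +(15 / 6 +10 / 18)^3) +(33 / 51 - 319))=-21967.86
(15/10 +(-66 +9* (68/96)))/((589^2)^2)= -15/31059143288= -0.00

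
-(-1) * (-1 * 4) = -4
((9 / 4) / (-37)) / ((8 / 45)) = -405 / 1184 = -0.34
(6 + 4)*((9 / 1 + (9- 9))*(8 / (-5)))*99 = -14256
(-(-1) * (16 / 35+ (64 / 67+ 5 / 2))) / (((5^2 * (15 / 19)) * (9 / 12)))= 697262 / 2638125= 0.26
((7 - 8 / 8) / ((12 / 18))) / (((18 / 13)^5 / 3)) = 371293 / 69984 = 5.31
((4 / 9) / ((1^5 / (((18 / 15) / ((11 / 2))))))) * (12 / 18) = 32 / 495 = 0.06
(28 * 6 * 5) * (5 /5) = 840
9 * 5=45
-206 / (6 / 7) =-721 / 3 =-240.33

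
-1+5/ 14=-9/ 14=-0.64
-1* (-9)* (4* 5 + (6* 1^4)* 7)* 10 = 5580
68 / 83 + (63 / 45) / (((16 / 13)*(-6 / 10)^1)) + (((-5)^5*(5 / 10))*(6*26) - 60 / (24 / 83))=-971930969 / 3984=-243958.58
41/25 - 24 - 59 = -81.36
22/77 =2/7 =0.29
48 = 48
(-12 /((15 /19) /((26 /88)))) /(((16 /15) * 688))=-741 /121088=-0.01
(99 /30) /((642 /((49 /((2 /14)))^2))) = 1294139 /2140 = 604.74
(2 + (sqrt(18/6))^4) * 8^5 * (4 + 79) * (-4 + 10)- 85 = 179503019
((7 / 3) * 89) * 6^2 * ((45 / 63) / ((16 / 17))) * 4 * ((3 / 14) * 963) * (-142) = -4655175705 / 7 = -665025100.71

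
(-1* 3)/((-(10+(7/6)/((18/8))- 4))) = 0.46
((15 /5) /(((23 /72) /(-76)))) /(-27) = 608 /23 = 26.43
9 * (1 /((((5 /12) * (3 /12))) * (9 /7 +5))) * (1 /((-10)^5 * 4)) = -189 /5500000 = -0.00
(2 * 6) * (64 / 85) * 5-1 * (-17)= 1057 / 17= 62.18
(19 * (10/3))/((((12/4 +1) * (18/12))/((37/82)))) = 3515/738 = 4.76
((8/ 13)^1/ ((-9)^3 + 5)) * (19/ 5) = -38/ 11765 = -0.00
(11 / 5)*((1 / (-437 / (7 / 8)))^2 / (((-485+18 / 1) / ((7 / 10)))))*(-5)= 3773 / 57076814720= 0.00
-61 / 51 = -1.20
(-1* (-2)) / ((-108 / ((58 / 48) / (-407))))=29 / 527472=0.00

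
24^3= 13824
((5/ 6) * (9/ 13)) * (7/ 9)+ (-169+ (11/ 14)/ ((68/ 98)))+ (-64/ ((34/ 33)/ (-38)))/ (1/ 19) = 118495397/ 2652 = 44681.52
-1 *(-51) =51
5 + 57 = 62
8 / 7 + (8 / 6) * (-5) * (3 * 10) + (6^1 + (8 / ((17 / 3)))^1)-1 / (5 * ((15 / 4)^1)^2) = -25631654 / 133875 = -191.46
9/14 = 0.64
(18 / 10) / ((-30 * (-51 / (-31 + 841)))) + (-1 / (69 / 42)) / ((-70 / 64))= 2951 / 1955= 1.51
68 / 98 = 34 / 49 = 0.69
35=35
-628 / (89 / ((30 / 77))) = -18840 / 6853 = -2.75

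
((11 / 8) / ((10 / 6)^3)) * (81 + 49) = 3861 / 100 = 38.61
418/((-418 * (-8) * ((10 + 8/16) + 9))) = 1/156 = 0.01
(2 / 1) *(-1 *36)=-72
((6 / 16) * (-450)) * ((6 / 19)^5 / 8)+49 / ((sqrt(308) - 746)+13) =-177012356308 / 1329618117119 - 98 * sqrt(77) / 536981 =-0.13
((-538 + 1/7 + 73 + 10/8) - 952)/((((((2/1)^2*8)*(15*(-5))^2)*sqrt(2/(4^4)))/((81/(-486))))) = 39637*sqrt(2)/3780000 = 0.01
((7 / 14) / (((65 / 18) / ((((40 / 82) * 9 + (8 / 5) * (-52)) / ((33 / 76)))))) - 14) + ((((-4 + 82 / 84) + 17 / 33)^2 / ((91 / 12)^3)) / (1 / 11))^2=-6612874799001020501086 / 169102391546508445025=-39.11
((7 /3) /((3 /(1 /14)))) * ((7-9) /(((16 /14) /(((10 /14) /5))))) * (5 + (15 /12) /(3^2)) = -185 /2592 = -0.07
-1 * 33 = -33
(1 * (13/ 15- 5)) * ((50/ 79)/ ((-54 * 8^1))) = 0.01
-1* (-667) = 667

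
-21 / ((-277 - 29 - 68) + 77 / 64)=448 / 7953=0.06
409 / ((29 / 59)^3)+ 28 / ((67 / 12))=5636195441 / 1634063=3449.19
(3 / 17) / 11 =0.02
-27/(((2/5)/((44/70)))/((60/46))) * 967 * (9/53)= -77543730/8533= -9087.51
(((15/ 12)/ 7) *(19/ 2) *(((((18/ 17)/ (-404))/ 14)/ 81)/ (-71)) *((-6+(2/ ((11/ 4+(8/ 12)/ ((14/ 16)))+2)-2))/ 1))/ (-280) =247/ 163989984816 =0.00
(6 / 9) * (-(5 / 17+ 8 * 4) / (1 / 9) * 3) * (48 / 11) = -474336 / 187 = -2536.56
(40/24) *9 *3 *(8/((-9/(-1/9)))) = 40/9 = 4.44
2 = 2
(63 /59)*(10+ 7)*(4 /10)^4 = 17136 /36875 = 0.46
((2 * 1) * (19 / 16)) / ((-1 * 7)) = -19 / 56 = -0.34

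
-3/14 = -0.21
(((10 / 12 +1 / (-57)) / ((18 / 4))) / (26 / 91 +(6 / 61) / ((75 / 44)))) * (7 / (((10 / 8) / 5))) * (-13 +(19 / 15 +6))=-79686740 / 940329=-84.74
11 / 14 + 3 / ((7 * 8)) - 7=-345 / 56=-6.16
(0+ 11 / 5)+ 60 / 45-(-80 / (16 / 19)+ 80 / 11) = 15058 / 165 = 91.26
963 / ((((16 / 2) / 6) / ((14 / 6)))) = 1685.25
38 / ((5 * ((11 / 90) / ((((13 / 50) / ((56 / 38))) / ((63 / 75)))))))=14079 / 1078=13.06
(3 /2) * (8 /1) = 12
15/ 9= 5/ 3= 1.67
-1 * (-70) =70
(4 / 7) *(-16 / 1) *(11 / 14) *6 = -2112 / 49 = -43.10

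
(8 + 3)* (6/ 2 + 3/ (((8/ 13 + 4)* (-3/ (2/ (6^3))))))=213697/ 6480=32.98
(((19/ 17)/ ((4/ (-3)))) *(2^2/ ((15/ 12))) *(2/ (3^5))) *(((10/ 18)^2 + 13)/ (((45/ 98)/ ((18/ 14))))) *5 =-2293984/ 557685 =-4.11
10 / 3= 3.33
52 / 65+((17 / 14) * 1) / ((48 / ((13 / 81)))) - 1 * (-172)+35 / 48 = 47228803 / 272160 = 173.53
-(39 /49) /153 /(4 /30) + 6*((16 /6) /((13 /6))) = 159091 /21658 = 7.35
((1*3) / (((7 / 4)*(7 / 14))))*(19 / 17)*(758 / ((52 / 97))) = 8381964 / 1547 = 5418.21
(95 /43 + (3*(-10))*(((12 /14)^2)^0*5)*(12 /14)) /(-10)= 12.64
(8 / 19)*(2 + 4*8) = 272 / 19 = 14.32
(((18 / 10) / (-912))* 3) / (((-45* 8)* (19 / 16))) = 1 / 72200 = 0.00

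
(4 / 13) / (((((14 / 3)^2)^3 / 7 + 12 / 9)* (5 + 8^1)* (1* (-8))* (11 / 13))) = -0.00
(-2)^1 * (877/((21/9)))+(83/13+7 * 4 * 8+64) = -41617/91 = -457.33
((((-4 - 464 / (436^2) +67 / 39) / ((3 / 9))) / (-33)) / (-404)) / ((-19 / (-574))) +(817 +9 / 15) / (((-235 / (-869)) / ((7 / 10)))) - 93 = 2023.35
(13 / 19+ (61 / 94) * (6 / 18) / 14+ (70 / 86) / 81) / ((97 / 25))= 1545197575 / 8447626404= 0.18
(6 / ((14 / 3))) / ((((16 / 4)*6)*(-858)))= -1 / 16016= -0.00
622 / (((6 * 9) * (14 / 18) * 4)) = 311 / 84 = 3.70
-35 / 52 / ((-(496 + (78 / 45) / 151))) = 79275 / 58420232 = 0.00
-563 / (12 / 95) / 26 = -53485 / 312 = -171.43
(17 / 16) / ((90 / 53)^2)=47753 / 129600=0.37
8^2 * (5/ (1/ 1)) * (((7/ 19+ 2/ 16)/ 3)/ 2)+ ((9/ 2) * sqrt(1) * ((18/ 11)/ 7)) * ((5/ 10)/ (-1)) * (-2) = 40039/ 1463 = 27.37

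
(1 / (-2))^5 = -1 / 32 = -0.03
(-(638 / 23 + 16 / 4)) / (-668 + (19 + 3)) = 365 / 7429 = 0.05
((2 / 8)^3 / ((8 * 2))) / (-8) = -1 / 8192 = -0.00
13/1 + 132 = 145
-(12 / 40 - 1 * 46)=457 / 10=45.70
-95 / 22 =-4.32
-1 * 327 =-327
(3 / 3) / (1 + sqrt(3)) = -1 / 2 + sqrt(3) / 2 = 0.37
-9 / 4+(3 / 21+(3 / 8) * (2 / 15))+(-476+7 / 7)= -16697 / 35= -477.06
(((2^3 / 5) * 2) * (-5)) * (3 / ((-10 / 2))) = 48 / 5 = 9.60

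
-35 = -35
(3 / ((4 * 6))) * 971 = 971 / 8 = 121.38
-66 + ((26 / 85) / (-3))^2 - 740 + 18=-51239024 / 65025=-787.99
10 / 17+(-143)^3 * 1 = -49711509 / 17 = -2924206.41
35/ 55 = 7/ 11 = 0.64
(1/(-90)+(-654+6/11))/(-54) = 646931/53460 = 12.10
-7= -7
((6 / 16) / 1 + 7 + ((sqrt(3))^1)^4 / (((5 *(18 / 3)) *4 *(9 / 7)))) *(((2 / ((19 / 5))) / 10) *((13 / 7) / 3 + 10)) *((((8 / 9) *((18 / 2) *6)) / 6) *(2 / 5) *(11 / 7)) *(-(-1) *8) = 35009216 / 209475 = 167.13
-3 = -3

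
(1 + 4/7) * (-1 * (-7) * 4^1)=44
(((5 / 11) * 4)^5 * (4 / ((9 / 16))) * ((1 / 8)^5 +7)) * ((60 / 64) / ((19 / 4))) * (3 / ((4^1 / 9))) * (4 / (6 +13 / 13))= 32256140625 / 42839566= 752.95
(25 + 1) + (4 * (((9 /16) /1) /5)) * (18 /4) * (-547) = -43267 /40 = -1081.68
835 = 835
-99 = -99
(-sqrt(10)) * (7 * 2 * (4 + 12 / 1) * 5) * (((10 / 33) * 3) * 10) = -112000 * sqrt(10) / 11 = -32197.74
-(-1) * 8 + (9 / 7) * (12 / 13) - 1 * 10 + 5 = 381 / 91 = 4.19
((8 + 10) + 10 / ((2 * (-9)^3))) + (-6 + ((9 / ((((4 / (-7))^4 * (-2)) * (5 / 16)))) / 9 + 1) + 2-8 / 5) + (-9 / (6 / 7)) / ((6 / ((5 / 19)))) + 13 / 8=-994247 / 2216160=-0.45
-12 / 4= -3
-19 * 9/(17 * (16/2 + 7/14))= -342/289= -1.18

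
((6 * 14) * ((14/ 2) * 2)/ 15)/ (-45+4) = -392/ 205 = -1.91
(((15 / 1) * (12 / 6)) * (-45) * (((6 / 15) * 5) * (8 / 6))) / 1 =-3600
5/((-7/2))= -10/7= -1.43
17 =17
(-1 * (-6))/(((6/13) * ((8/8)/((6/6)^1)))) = 13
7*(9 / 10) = 63 / 10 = 6.30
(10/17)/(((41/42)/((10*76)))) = 319200/697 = 457.96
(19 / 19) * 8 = 8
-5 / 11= -0.45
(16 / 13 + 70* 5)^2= 20848356 / 169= 123363.05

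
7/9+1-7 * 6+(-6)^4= 11302/9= 1255.78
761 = 761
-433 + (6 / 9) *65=-389.67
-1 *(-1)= 1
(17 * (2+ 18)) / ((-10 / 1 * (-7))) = 34 / 7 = 4.86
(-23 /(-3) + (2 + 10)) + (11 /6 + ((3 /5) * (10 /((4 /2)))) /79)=3403 /158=21.54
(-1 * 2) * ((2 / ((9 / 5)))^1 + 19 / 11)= -562 / 99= -5.68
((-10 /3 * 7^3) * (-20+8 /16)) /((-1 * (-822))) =22295 /822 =27.12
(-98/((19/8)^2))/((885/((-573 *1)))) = 1197952/106495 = 11.25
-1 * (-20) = 20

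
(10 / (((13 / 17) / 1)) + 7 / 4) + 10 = 1291 / 52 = 24.83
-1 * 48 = -48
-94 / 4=-47 / 2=-23.50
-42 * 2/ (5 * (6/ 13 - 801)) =364/ 17345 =0.02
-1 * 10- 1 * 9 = -19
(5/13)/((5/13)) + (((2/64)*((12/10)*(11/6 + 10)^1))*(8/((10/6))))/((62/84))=6023/1550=3.89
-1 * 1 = -1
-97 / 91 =-1.07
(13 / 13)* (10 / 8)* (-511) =-2555 / 4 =-638.75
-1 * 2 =-2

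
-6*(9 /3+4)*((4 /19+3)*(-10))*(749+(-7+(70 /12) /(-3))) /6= 28440335 /171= 166317.75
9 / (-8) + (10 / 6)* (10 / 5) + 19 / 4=167 / 24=6.96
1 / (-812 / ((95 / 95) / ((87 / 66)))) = -11 / 11774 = -0.00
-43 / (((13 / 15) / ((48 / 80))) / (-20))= 7740 / 13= 595.38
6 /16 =3 /8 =0.38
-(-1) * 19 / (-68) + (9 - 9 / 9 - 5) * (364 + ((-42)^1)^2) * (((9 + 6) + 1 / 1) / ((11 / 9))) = 62511919 / 748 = 83572.08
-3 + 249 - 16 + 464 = 694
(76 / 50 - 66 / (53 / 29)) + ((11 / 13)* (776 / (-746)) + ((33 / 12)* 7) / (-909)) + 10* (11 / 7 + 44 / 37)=-47728742745811 / 6050506070700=-7.89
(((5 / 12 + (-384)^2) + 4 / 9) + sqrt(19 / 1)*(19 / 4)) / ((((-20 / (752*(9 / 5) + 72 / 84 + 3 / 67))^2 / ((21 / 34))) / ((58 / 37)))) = 16676994939585597*sqrt(19) / 790602680000 + 517713121380458149929 / 790602680000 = 654925448.41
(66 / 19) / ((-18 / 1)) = -11 / 57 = -0.19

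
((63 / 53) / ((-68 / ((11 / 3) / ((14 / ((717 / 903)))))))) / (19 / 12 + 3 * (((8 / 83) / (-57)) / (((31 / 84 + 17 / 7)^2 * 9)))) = -2060632349325 / 897475386589222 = -0.00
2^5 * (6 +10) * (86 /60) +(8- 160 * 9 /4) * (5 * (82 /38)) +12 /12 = -872963 /285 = -3063.03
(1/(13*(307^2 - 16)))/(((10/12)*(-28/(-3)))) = 3/28584010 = 0.00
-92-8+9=-91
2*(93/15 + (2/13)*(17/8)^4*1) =1242949/66560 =18.67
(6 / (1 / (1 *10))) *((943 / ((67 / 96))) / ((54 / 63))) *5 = 31684800 / 67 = 472907.46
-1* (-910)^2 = -828100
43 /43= 1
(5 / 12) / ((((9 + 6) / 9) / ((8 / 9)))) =2 / 9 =0.22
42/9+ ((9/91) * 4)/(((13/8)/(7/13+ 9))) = 322442/46137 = 6.99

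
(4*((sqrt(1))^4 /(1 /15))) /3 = 20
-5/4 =-1.25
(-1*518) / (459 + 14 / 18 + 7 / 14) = -9324 / 8285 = -1.13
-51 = -51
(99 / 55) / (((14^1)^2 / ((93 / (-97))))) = -837 / 95060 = -0.01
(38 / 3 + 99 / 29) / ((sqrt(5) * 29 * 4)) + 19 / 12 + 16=1399 * sqrt(5) / 50460 + 211 / 12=17.65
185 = 185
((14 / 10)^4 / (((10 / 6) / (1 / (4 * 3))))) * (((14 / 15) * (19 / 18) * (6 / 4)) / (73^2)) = 319333 / 5995125000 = 0.00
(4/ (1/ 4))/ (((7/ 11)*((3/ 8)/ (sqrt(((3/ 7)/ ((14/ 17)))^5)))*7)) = 152592*sqrt(102)/ 823543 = 1.87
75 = 75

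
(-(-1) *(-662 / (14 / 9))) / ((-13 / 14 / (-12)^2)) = 857952 / 13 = 65996.31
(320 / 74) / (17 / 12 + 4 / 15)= 9600 / 3737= 2.57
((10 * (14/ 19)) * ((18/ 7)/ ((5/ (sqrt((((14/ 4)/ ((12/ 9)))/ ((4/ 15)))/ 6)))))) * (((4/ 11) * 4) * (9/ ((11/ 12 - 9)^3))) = -2239488 * sqrt(105)/ 190748657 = -0.12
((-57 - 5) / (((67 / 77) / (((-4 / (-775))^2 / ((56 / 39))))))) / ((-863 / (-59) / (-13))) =0.00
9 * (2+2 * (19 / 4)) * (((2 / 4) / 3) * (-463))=-31947 / 4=-7986.75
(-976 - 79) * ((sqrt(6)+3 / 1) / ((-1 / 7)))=7385 * sqrt(6)+22155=40244.48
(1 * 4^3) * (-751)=-48064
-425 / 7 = -60.71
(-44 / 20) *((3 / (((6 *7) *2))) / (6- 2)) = -11 / 560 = -0.02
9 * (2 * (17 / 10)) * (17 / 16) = 2601 / 80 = 32.51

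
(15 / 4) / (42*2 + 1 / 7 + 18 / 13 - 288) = -273 / 14740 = -0.02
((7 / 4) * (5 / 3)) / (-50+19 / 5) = -25 / 396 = -0.06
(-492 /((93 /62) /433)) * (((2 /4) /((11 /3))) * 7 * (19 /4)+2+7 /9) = -102807623 /99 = -1038460.84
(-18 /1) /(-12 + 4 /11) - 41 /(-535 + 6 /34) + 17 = 2709203 /145472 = 18.62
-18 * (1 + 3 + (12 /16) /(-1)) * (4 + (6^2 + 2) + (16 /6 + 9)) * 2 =-6279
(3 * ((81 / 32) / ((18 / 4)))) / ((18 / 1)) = 3 / 32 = 0.09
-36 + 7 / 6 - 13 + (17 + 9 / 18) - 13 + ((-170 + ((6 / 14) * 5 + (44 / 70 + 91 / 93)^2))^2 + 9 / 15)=3061509594836662321 / 112254554750625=27272.92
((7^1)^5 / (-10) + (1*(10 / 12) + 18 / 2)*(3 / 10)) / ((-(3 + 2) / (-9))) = -60399 / 20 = -3019.95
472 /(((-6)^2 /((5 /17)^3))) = 14750 /44217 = 0.33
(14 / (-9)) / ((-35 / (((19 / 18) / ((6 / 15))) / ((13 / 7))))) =133 / 2106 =0.06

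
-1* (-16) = 16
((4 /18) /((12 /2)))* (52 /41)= 52 /1107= 0.05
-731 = -731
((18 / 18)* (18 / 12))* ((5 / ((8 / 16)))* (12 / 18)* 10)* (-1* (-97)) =9700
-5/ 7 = -0.71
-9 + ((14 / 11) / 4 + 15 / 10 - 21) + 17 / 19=-5703 / 209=-27.29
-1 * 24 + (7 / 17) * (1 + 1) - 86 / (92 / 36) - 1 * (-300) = 243.17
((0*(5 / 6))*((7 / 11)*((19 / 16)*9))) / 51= 0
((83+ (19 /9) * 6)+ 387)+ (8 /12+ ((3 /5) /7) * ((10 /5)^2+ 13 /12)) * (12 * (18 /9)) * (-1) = 47902 /105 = 456.21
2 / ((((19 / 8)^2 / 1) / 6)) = 768 / 361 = 2.13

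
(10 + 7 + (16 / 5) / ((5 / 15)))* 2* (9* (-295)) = -141246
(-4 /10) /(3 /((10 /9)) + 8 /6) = -12 /121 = -0.10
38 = 38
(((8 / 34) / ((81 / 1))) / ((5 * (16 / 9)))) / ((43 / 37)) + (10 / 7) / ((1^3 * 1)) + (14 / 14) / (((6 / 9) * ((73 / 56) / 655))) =50772793507 / 67237380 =755.13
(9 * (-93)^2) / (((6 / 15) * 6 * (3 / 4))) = 43245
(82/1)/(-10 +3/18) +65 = 3343/59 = 56.66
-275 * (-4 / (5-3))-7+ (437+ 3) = 983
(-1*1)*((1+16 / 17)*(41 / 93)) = -451 / 527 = -0.86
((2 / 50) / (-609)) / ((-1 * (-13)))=-1 / 197925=-0.00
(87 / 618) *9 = 261 / 206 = 1.27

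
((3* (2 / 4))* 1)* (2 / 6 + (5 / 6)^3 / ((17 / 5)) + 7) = 27553 / 2448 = 11.26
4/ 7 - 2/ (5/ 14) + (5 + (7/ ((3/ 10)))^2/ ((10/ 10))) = 171491/ 315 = 544.42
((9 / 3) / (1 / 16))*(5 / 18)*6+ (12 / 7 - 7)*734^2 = -19933412 / 7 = -2847630.29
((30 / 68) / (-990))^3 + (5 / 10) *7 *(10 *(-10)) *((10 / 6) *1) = -6591516624001 / 11299742784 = -583.33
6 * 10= 60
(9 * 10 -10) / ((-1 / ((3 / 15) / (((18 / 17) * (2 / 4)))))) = -272 / 9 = -30.22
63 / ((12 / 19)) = 399 / 4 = 99.75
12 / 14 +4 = 34 / 7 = 4.86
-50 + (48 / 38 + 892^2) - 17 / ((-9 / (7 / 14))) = 795616.21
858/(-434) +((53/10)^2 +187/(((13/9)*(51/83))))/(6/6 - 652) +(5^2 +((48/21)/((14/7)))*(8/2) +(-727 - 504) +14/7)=-1017059917/846300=-1201.77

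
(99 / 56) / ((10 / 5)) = 0.88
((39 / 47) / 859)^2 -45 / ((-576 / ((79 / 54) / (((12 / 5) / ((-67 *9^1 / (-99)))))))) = 0.29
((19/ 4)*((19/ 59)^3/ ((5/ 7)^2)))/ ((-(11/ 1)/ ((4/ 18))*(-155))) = 6385729/ 157577037750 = 0.00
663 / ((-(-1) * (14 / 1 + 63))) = 663 / 77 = 8.61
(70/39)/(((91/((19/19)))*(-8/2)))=-0.00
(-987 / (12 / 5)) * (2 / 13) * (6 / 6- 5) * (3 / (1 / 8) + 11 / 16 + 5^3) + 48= 3944767 / 104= 37930.45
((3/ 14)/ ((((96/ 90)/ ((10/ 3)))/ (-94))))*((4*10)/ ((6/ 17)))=-99875/ 14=-7133.93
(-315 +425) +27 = 137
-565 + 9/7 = -3946/7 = -563.71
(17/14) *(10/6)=85/42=2.02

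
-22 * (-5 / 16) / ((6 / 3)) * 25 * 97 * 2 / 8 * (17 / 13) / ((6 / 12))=2267375 / 416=5450.42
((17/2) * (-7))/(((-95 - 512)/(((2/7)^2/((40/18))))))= 153/42490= 0.00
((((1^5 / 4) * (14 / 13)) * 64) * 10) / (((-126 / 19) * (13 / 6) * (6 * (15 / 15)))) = -3040 / 1521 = -2.00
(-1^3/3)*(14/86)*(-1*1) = 7/129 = 0.05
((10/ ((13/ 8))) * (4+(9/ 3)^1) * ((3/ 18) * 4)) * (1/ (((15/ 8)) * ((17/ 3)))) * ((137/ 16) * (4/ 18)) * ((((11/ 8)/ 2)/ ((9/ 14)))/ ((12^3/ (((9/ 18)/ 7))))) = 10549/ 46399392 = 0.00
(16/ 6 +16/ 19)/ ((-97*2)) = -100/ 5529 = -0.02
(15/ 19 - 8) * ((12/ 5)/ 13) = -1644/ 1235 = -1.33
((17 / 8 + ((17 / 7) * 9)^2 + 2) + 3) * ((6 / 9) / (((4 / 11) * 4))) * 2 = 696905 / 1568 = 444.45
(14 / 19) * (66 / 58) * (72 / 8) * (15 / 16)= 31185 / 4408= 7.07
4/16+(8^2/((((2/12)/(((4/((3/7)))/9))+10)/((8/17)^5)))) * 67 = 32281955849/3231594532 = 9.99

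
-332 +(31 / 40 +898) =22671 / 40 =566.78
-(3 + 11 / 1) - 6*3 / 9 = -16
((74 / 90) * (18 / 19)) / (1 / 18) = 14.02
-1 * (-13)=13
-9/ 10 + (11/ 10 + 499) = 2496/ 5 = 499.20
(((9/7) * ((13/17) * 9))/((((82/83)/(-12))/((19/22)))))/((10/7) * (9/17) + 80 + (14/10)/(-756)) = -2690141220/2340365731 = -1.15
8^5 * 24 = 786432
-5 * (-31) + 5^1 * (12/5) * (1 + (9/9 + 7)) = 263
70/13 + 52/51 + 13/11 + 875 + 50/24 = 8602525/9724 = 884.67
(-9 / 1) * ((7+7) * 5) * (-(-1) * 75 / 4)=-23625 / 2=-11812.50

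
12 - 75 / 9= 11 / 3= 3.67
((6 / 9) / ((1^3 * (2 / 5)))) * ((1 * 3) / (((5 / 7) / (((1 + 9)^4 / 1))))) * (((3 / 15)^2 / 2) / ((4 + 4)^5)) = 175 / 4096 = 0.04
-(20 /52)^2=-25 /169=-0.15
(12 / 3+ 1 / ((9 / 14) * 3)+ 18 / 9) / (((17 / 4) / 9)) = 704 / 51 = 13.80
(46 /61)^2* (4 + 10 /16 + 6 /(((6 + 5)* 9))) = 654373 /245586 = 2.66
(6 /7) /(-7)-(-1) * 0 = -6 /49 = -0.12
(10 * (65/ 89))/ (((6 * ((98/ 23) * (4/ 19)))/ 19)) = 2698475/ 104664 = 25.78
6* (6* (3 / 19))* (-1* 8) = -864 / 19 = -45.47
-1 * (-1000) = 1000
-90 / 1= -90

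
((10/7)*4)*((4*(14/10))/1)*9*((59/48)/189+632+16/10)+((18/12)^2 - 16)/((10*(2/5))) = 919675187/5040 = 182475.24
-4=-4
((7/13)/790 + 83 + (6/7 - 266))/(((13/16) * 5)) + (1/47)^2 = -231398383647/5161162825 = -44.83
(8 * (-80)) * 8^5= -20971520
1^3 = 1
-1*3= -3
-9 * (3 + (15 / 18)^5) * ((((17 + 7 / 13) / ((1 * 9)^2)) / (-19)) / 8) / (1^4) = 26453 / 606528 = 0.04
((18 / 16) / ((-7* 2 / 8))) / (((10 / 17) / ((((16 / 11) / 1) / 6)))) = -102 / 385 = -0.26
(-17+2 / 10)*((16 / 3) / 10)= -224 / 25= -8.96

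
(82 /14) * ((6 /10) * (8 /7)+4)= 6724 /245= 27.44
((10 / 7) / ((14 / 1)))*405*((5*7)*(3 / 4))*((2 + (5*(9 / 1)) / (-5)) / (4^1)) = -30375 / 16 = -1898.44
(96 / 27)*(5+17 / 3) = 1024 / 27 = 37.93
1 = 1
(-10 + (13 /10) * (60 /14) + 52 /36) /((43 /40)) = -7520 /2709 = -2.78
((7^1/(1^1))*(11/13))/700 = 11/1300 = 0.01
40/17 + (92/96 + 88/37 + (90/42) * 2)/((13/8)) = 1209517/171717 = 7.04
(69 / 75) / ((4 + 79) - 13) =23 / 1750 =0.01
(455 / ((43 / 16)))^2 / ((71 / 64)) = 3391897600 / 131279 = 25837.32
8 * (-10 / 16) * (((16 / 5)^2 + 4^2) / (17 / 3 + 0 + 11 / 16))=-20.65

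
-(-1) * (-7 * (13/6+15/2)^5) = -143578043/243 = -590856.14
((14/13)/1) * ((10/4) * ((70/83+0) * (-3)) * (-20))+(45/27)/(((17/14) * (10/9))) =2521659/18343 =137.47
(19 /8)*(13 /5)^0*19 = 361 /8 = 45.12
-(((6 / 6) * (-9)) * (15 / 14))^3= 2460375 / 2744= 896.64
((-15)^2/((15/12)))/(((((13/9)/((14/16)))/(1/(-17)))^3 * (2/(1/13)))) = -11252115/35921969408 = -0.00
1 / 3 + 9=28 / 3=9.33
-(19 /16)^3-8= -39627 /4096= -9.67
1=1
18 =18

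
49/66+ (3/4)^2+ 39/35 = 44707/18480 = 2.42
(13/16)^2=169/256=0.66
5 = 5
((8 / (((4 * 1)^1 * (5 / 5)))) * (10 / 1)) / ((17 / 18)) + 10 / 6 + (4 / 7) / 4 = 8206 / 357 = 22.99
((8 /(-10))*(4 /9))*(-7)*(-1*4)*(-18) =896 /5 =179.20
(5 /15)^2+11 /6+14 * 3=791 /18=43.94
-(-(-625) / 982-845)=829165 / 982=844.36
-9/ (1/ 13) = -117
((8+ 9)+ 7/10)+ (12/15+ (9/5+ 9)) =293/10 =29.30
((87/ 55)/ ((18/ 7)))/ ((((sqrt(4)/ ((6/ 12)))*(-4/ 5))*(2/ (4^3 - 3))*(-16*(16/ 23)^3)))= 1.09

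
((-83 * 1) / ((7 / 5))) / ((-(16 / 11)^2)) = 50215 / 1792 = 28.02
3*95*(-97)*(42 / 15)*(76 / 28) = -210102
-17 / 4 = -4.25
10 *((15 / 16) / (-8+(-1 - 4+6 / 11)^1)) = -825 / 1096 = -0.75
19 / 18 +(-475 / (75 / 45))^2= 1462069 / 18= 81226.06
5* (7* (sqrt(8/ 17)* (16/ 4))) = 280* sqrt(34)/ 17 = 96.04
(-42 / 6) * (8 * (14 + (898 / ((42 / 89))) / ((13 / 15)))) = -1608632 / 13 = -123740.92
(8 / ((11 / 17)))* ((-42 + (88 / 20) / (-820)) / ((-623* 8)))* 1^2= 1463887 / 14048650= 0.10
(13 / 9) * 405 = 585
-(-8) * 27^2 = 5832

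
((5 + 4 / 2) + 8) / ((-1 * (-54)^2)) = -5 / 972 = -0.01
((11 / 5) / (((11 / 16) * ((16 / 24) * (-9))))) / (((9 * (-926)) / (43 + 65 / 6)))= 646 / 187515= 0.00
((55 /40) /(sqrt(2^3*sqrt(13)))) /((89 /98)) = 539*13^(3 /4)*sqrt(2) /18512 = 0.28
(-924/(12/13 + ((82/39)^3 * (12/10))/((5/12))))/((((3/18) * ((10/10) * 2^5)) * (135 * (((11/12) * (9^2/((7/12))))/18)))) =-538265/82134792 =-0.01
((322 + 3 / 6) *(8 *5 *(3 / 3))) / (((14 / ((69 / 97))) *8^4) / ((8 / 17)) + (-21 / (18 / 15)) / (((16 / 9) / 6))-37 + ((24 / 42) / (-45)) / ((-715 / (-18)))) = 356396040000 / 4730086827643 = 0.08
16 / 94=8 / 47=0.17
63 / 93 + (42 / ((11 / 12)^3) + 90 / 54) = 7039726 / 123783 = 56.87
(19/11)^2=361/121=2.98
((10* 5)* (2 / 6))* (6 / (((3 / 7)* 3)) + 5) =1450 / 9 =161.11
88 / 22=4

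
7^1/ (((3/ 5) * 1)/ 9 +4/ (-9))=-18.53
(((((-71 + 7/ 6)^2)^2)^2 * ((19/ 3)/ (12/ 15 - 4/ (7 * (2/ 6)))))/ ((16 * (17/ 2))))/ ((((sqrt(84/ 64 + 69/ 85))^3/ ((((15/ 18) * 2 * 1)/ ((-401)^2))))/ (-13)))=205313350370548694694636125 * sqrt(27285)/ 27050486362634898432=1253730210.68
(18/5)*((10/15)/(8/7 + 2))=42/55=0.76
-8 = -8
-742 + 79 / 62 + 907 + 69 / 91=942397 / 5642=167.03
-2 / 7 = -0.29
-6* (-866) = 5196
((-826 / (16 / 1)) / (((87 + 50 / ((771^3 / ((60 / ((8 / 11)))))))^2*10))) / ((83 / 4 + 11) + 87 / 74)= -356644503007377221889 / 17216654372267494529604560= -0.00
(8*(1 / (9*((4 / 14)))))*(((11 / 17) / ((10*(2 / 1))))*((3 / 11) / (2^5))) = 7 / 8160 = 0.00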